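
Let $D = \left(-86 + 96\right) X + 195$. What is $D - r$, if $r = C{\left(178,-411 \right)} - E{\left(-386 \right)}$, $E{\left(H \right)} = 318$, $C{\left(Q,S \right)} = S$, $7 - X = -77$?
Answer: $1764$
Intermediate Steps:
$X = 84$ ($X = 7 - -77 = 7 + 77 = 84$)
$D = 1035$ ($D = \left(-86 + 96\right) 84 + 195 = 10 \cdot 84 + 195 = 840 + 195 = 1035$)
$r = -729$ ($r = -411 - 318 = -729$)
$D - r = 1035 - -729 = 1035 + 729 = 1764$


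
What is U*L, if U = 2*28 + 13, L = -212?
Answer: -14628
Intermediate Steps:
U = 69 (U = 56 + 13 = 69)
U*L = 69*(-212) = -14628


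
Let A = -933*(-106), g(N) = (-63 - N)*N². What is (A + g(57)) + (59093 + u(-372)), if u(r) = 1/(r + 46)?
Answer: -75595815/326 ≈ -2.3189e+5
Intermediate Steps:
g(N) = N²*(-63 - N)
u(r) = 1/(46 + r)
A = 98898
(A + g(57)) + (59093 + u(-372)) = (98898 + 57²*(-63 - 1*57)) + (59093 + 1/(46 - 372)) = (98898 + 3249*(-63 - 57)) + (59093 + 1/(-326)) = (98898 + 3249*(-120)) + (59093 - 1/326) = (98898 - 389880) + 19264317/326 = -290982 + 19264317/326 = -75595815/326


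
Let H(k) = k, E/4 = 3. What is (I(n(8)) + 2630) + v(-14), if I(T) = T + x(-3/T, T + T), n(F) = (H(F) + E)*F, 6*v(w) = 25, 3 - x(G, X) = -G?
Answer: 1342631/480 ≈ 2797.1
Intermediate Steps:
E = 12 (E = 4*3 = 12)
x(G, X) = 3 + G (x(G, X) = 3 - (-1)*G = 3 + G)
v(w) = 25/6 (v(w) = (⅙)*25 = 25/6)
n(F) = F*(12 + F) (n(F) = (F + 12)*F = (12 + F)*F = F*(12 + F))
I(T) = 3 + T - 3/T (I(T) = T + (3 - 3/T) = 3 + T - 3/T)
(I(n(8)) + 2630) + v(-14) = ((3 + 8*(12 + 8) - 3*1/(8*(12 + 8))) + 2630) + 25/6 = ((3 + 8*20 - 3/(8*20)) + 2630) + 25/6 = ((3 + 160 - 3/160) + 2630) + 25/6 = (26077/160 + 2630) + 25/6 = 446877/160 + 25/6 = 1342631/480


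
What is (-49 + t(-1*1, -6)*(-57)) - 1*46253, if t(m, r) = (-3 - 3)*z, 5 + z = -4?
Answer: -49380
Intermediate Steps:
z = -9 (z = -5 - 4 = -9)
t(m, r) = 54 (t(m, r) = (-3 - 3)*(-9) = -6*(-9) = 54)
(-49 + t(-1*1, -6)*(-57)) - 1*46253 = (-49 + 54*(-57)) - 1*46253 = (-49 - 3078) - 46253 = -3127 - 46253 = -49380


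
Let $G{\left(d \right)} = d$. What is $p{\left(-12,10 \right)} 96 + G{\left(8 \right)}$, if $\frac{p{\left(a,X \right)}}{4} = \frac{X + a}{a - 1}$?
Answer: $\frac{872}{13} \approx 67.077$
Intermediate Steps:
$p{\left(a,X \right)} = \frac{4 \left(X + a\right)}{-1 + a}$ ($p{\left(a,X \right)} = 4 \frac{X + a}{a - 1} = 4 \frac{X + a}{-1 + a} = \frac{4 \left(X + a\right)}{-1 + a}$)
$p{\left(-12,10 \right)} 96 + G{\left(8 \right)} = \frac{4 \left(10 - 12\right)}{-1 - 12} \cdot 96 + 8 = 4 \frac{1}{-13} \left(-2\right) 96 + 8 = 4 \left(- \frac{1}{13}\right) \left(-2\right) 96 + 8 = \frac{8}{13} \cdot 96 + 8 = \frac{768}{13} + 8 = \frac{872}{13}$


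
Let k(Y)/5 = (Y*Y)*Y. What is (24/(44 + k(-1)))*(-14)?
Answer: -112/13 ≈ -8.6154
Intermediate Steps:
k(Y) = 5*Y**3 (k(Y) = 5*((Y*Y)*Y) = 5*(Y**2*Y) = 5*Y**3)
(24/(44 + k(-1)))*(-14) = (24/(44 + 5*(-1)**3))*(-14) = (24/(44 + 5*(-1)))*(-14) = (24/(44 - 5))*(-14) = (24/39)*(-14) = (24*(1/39))*(-14) = (8/13)*(-14) = -112/13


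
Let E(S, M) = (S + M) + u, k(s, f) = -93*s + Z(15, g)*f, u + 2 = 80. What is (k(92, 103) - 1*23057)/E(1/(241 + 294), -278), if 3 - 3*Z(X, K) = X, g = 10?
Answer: 17133375/106999 ≈ 160.13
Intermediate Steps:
u = 78 (u = -2 + 80 = 78)
Z(X, K) = 1 - X/3
k(s, f) = -93*s - 4*f (k(s, f) = -93*s + (1 - ⅓*15)*f = -93*s + (1 - 5)*f = -93*s - 4*f)
E(S, M) = 78 + M + S (E(S, M) = (S + M) + 78 = (M + S) + 78 = 78 + M + S)
(k(92, 103) - 1*23057)/E(1/(241 + 294), -278) = ((-93*92 - 4*103) - 1*23057)/(78 - 278 + 1/(241 + 294)) = ((-8556 - 412) - 23057)/(78 - 278 + 1/535) = (-8968 - 23057)/(78 - 278 + 1/535) = -32025/(-106999/535) = -32025*(-535/106999) = 17133375/106999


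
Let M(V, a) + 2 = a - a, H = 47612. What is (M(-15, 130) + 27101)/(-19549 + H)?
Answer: 27099/28063 ≈ 0.96565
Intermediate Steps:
M(V, a) = -2 (M(V, a) = -2 + (a - a) = -2 + 0 = -2)
(M(-15, 130) + 27101)/(-19549 + H) = (-2 + 27101)/(-19549 + 47612) = 27099/28063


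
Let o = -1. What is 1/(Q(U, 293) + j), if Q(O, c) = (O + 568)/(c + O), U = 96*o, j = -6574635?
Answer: -197/1295202623 ≈ -1.5210e-7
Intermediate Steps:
U = -96 (U = 96*(-1) = -96)
Q(O, c) = (568 + O)/(O + c)
1/(Q(U, 293) + j) = 1/((568 - 96)/(-96 + 293) - 6574635) = 1/(472/197 - 6574635) = 1/(-1295202623/197) = -197/1295202623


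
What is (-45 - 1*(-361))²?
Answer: 99856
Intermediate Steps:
(-45 - 1*(-361))² = (-45 + 361)² = 316² = 99856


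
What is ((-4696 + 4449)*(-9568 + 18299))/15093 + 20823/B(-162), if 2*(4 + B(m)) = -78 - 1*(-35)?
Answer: -18937115/19737 ≈ -959.47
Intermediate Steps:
B(m) = -51/2 (B(m) = -4 + (-78 - 1*(-35))/2 = -4 + (-78 + 35)/2 = -4 + (½)*(-43) = -4 - 43/2 = -51/2)
((-4696 + 4449)*(-9568 + 18299))/15093 + 20823/B(-162) = ((-4696 + 4449)*(-9568 + 18299))/15093 + 20823/(-51/2) = -247*8731*(1/15093) + 20823*(-2/51) = -2156557*1/15093 - 13882/17 = -165889/1161 - 13882/17 = -18937115/19737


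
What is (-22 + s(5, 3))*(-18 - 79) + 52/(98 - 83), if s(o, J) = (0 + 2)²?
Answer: 26242/15 ≈ 1749.5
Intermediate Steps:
s(o, J) = 4 (s(o, J) = 2² = 4)
(-22 + s(5, 3))*(-18 - 79) + 52/(98 - 83) = (-22 + 4)*(-18 - 79) + 52/(98 - 83) = -18*(-97) + 52/15 = 1746 + (1/15)*52 = 1746 + 52/15 = 26242/15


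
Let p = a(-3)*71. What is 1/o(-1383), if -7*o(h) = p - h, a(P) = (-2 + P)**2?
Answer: -7/3158 ≈ -0.0022166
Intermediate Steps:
p = 1775 (p = (-2 - 3)**2*71 = (-5)**2*71 = 25*71 = 1775)
o(h) = -1775/7 + h/7 (o(h) = -(1775 - h)/7 = -1775/7 + h/7)
1/o(-1383) = 1/(-1775/7 + (1/7)*(-1383)) = 1/(-1775/7 - 1383/7) = 1/(-3158/7) = -7/3158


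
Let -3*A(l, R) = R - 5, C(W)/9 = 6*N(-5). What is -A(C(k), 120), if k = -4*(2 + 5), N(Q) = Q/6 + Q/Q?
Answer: 115/3 ≈ 38.333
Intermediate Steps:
N(Q) = 1 + Q/6 (N(Q) = Q*(⅙) + 1 = Q/6 + 1 = 1 + Q/6)
k = -28 (k = -4*7 = -28)
C(W) = 9 (C(W) = 9*(6*(1 + (⅙)*(-5))) = 9*(6*(1 - ⅚)) = 9*(6*(⅙)) = 9*1 = 9)
A(l, R) = 5/3 - R/3 (A(l, R) = -(R - 5)/3 = -(-5 + R)/3 = 5/3 - R/3)
-A(C(k), 120) = -(5/3 - ⅓*120) = -(5/3 - 40) = -1*(-115/3) = 115/3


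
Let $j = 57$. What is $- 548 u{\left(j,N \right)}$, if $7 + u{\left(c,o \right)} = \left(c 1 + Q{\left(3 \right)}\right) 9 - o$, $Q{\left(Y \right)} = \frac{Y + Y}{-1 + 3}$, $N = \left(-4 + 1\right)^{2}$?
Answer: $-287152$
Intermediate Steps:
$N = 9$ ($N = \left(-3\right)^{2} = 9$)
$Q{\left(Y \right)} = Y$ ($Q{\left(Y \right)} = \frac{2 Y}{2} = 2 Y \frac{1}{2} = Y$)
$u{\left(c,o \right)} = 20 - o + 9 c$ ($u{\left(c,o \right)} = -7 - \left(o - \left(c 1 + 3\right) 9\right) = -7 - \left(o - \left(c + 3\right) 9\right) = -7 - \left(o - \left(3 + c\right) 9\right) = -7 - \left(-27 + o - 9 c\right) = -7 + \left(27 - o + 9 c\right) = 20 - o + 9 c$)
$- 548 u{\left(j,N \right)} = - 548 \left(20 - 9 + 9 \cdot 57\right) = - 548 \left(20 - 9 + 513\right) = \left(-548\right) 524 = -287152$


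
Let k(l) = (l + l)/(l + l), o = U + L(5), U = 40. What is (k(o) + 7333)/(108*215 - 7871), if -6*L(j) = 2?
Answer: 7334/15349 ≈ 0.47782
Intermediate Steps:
L(j) = -⅓ (L(j) = -⅙*2 = -⅓)
o = 119/3 (o = 40 - ⅓ = 119/3 ≈ 39.667)
k(l) = 1 (k(l) = (2*l)/((2*l)) = (2*l)*(1/(2*l)) = 1)
(k(o) + 7333)/(108*215 - 7871) = (1 + 7333)/(108*215 - 7871) = 7334/(23220 - 7871) = 7334/15349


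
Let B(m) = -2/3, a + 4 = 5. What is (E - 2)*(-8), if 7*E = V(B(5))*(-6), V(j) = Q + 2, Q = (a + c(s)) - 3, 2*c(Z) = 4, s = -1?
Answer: 208/7 ≈ 29.714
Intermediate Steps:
c(Z) = 2 (c(Z) = (1/2)*4 = 2)
a = 1 (a = -4 + 5 = 1)
Q = 0 (Q = (1 + 2) - 3 = 3 - 3 = 0)
B(m) = -2/3 (B(m) = -2*1/3 = -2/3)
V(j) = 2 (V(j) = 0 + 2 = 2)
E = -12/7 (E = (2*(-6))/7 = (1/7)*(-12) = -12/7 ≈ -1.7143)
(E - 2)*(-8) = (-12/7 - 2)*(-8) = -26/7*(-8) = 208/7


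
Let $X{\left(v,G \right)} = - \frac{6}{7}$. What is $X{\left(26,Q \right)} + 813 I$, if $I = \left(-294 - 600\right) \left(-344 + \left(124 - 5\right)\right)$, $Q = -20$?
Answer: $\frac{1144744644}{7} \approx 1.6353 \cdot 10^{8}$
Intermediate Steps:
$X{\left(v,G \right)} = - \frac{6}{7}$ ($X{\left(v,G \right)} = \left(-6\right) \frac{1}{7} = - \frac{6}{7}$)
$I = 201150$ ($I = - 894 \left(-344 + \left(124 - 5\right)\right) = - 894 \left(-344 + 119\right) = \left(-894\right) \left(-225\right) = 201150$)
$X{\left(26,Q \right)} + 813 I = - \frac{6}{7} + 813 \cdot 201150 = - \frac{6}{7} + 163534950 = \frac{1144744644}{7}$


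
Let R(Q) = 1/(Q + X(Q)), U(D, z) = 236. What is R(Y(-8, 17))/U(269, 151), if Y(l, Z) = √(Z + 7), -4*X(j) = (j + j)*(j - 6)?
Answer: 1/4720 + √6/7080 ≈ 0.00055784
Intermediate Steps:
X(j) = -j*(-6 + j)/2 (X(j) = -(j + j)*(j - 6)/4 = -2*j*(-6 + j)/4 = -j*(-6 + j)/2)
Y(l, Z) = √(7 + Z)
R(Q) = 1/(Q + Q*(6 - Q)/2)
R(Y(-8, 17))/U(269, 151) = -2/((√(7 + 17))*(-8 + √(7 + 17)))/236 = -2/((√24)*(-8 + √24))*(1/236) = -2/((2*√6)*(-8 + 2*√6))*(1/236) = -2*√6/12/(-8 + 2*√6)*(1/236) = -√6/(6*(-8 + 2*√6))*(1/236) = -√6/(1416*(-8 + 2*√6))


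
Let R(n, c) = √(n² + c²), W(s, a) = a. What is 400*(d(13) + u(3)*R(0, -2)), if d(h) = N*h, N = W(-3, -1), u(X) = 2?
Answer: -3600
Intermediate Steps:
N = -1
R(n, c) = √(c² + n²)
d(h) = -h
400*(d(13) + u(3)*R(0, -2)) = 400*(-1*13 + 2*√((-2)² + 0²)) = 400*(-13 + 2*√(4 + 0)) = 400*(-13 + 2*√4) = 400*(-13 + 2*2) = 400*(-13 + 4) = 400*(-9) = -3600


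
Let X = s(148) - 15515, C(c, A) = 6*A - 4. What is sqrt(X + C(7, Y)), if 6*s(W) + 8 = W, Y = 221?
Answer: I*sqrt(127527)/3 ≈ 119.04*I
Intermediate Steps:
s(W) = -4/3 + W/6
C(c, A) = -4 + 6*A
X = -46475/3 (X = (-4/3 + (1/6)*148) - 15515 = (-4/3 + 74/3) - 15515 = 70/3 - 15515 = -46475/3 ≈ -15492.)
sqrt(X + C(7, Y)) = sqrt(-46475/3 + (-4 + 6*221)) = sqrt(-46475/3 + (-4 + 1326)) = sqrt(-46475/3 + 1322) = sqrt(-42509/3) = I*sqrt(127527)/3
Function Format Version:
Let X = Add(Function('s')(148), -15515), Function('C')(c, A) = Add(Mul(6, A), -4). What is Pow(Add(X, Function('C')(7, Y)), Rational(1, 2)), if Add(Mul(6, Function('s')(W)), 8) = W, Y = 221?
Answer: Mul(Rational(1, 3), I, Pow(127527, Rational(1, 2))) ≈ Mul(119.04, I)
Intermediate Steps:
Function('s')(W) = Add(Rational(-4, 3), Mul(Rational(1, 6), W))
Function('C')(c, A) = Add(-4, Mul(6, A))
X = Rational(-46475, 3) (X = Add(Add(Rational(-4, 3), Mul(Rational(1, 6), 148)), -15515) = Add(Add(Rational(-4, 3), Rational(74, 3)), -15515) = Add(Rational(70, 3), -15515) = Rational(-46475, 3) ≈ -15492.)
Pow(Add(X, Function('C')(7, Y)), Rational(1, 2)) = Pow(Add(Rational(-46475, 3), Add(-4, Mul(6, 221))), Rational(1, 2)) = Pow(Add(Rational(-46475, 3), Add(-4, 1326)), Rational(1, 2)) = Pow(Add(Rational(-46475, 3), 1322), Rational(1, 2)) = Pow(Rational(-42509, 3), Rational(1, 2)) = Mul(Rational(1, 3), I, Pow(127527, Rational(1, 2)))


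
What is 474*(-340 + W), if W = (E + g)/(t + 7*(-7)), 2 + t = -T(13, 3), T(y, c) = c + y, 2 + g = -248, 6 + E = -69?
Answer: -10643670/67 ≈ -1.5886e+5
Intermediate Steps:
E = -75 (E = -6 - 69 = -75)
g = -250 (g = -2 - 248 = -250)
t = -18 (t = -2 - (3 + 13) = -2 - 1*16 = -2 - 16 = -18)
W = 325/67 (W = (-75 - 250)/(-18 + 7*(-7)) = -325/(-18 - 49) = -325/(-67) = -325*(-1/67) = 325/67 ≈ 4.8507)
474*(-340 + W) = 474*(-340 + 325/67) = 474*(-22455/67) = -10643670/67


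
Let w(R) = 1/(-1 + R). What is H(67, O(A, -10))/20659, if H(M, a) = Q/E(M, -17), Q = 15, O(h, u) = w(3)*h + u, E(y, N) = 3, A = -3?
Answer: 5/20659 ≈ 0.00024203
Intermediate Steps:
O(h, u) = u + h/2 (O(h, u) = h/(-1 + 3) + u = h/2 + u = u + h/2)
H(M, a) = 5 (H(M, a) = 15/3 = 15*(⅓) = 5)
H(67, O(A, -10))/20659 = 5/20659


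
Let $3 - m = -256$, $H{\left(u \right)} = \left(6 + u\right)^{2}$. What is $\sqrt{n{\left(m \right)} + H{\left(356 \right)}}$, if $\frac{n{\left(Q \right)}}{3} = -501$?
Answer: $\sqrt{129541} \approx 359.92$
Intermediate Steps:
$m = 259$ ($m = 3 - -256 = 3 + 256 = 259$)
$n{\left(Q \right)} = -1503$ ($n{\left(Q \right)} = 3 \left(-501\right) = -1503$)
$\sqrt{n{\left(m \right)} + H{\left(356 \right)}} = \sqrt{-1503 + \left(6 + 356\right)^{2}} = \sqrt{-1503 + 362^{2}} = \sqrt{-1503 + 131044} = \sqrt{129541}$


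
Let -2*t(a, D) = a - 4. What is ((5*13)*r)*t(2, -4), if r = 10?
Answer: 650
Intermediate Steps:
t(a, D) = 2 - a/2 (t(a, D) = -(a - 4)/2 = -(-4 + a)/2 = 2 - a/2)
((5*13)*r)*t(2, -4) = ((5*13)*10)*(2 - 1/2*2) = (65*10)*(2 - 1) = 650*1 = 650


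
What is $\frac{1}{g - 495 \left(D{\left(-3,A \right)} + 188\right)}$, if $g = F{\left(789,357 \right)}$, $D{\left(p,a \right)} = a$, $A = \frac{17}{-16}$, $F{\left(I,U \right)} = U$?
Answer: $- \frac{16}{1474833} \approx -1.0849 \cdot 10^{-5}$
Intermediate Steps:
$A = - \frac{17}{16}$ ($A = 17 \left(- \frac{1}{16}\right) = - \frac{17}{16} \approx -1.0625$)
$g = 357$
$\frac{1}{g - 495 \left(D{\left(-3,A \right)} + 188\right)} = \frac{1}{357 - 495 \left(- \frac{17}{16} + 188\right)} = \frac{1}{357 - \frac{1480545}{16}} = \frac{1}{- \frac{1474833}{16}} = - \frac{16}{1474833}$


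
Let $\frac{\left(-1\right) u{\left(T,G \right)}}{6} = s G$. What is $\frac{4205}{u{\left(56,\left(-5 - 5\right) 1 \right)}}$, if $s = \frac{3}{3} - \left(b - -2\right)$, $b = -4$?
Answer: $\frac{841}{36} \approx 23.361$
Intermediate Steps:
$s = 3$ ($s = \frac{3}{3} - \left(-4 - -2\right) = 3 \cdot \frac{1}{3} - \left(-4 + 2\right) = 1 - -2 = 1 + 2 = 3$)
$u{\left(T,G \right)} = - 18 G$ ($u{\left(T,G \right)} = - 6 \cdot 3 G = - 18 G$)
$\frac{4205}{u{\left(56,\left(-5 - 5\right) 1 \right)}} = \frac{4205}{\left(-18\right) \left(-5 - 5\right) 1} = \frac{4205}{\left(-18\right) \left(\left(-10\right) 1\right)} = \frac{4205}{\left(-18\right) \left(-10\right)} = \frac{4205}{180} = 4205 \cdot \frac{1}{180} = \frac{841}{36}$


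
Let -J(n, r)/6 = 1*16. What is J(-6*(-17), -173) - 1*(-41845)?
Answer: 41749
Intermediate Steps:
J(n, r) = -96 (J(n, r) = -6*16 = -96)
J(-6*(-17), -173) - 1*(-41845) = -96 - 1*(-41845) = -96 + 41845 = 41749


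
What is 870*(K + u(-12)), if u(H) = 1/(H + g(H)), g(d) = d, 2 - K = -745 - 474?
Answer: 4248935/4 ≈ 1.0622e+6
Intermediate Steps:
K = 1221 (K = 2 - (-745 - 474) = 2 - 1*(-1219) = 2 + 1219 = 1221)
u(H) = 1/(2*H) (u(H) = 1/(H + H) = 1/(2*H))
870*(K + u(-12)) = 870*(1221 + (1/2)/(-12)) = 870*(1221 + (1/2)*(-1/12)) = 870*(1221 - 1/24) = 870*(29303/24) = 4248935/4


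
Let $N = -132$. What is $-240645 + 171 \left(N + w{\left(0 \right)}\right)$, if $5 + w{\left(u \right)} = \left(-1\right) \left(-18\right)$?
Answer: $-260994$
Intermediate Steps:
$w{\left(u \right)} = 13$ ($w{\left(u \right)} = -5 - -18 = -5 + 18 = 13$)
$-240645 + 171 \left(N + w{\left(0 \right)}\right) = -240645 + 171 \left(-132 + 13\right) = -240645 + 171 \left(-119\right) = -240645 - 20349 = -260994$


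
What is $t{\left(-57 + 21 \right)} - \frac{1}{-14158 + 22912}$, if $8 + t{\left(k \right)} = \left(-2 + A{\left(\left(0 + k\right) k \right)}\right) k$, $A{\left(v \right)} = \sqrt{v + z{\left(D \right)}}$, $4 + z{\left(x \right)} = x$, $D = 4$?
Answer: $- \frac{10784929}{8754} \approx -1232.0$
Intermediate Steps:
$z{\left(x \right)} = -4 + x$
$A{\left(v \right)} = \sqrt{v}$ ($A{\left(v \right)} = \sqrt{v + \left(-4 + 4\right)} = \sqrt{v + 0} = \sqrt{v}$)
$t{\left(k \right)} = -8 + k \left(-2 + \sqrt{k^{2}}\right)$ ($t{\left(k \right)} = -8 + \left(-2 + \sqrt{\left(0 + k\right) k}\right) k = -8 + \left(-2 + \sqrt{k k}\right) k = -8 + \left(-2 + \sqrt{k^{2}}\right) k = -8 + k \left(-2 + \sqrt{k^{2}}\right)$)
$t{\left(-57 + 21 \right)} - \frac{1}{-14158 + 22912} = \left(-8 - 2 \left(-57 + 21\right) + \left(-57 + 21\right) \sqrt{\left(-57 + 21\right)^{2}}\right) - \frac{1}{-14158 + 22912} = \left(-8 - -72 - 36 \sqrt{\left(-36\right)^{2}}\right) - \frac{1}{8754} = \left(-8 + 72 - 36 \sqrt{1296}\right) - \frac{1}{8754} = \left(-8 + 72 - 1296\right) - \frac{1}{8754} = -1232 - \frac{1}{8754} = - \frac{10784929}{8754}$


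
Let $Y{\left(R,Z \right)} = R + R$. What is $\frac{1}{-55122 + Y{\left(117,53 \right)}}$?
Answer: $- \frac{1}{54888} \approx -1.8219 \cdot 10^{-5}$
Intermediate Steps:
$Y{\left(R,Z \right)} = 2 R$
$\frac{1}{-55122 + Y{\left(117,53 \right)}} = \frac{1}{-55122 + 2 \cdot 117} = \frac{1}{-55122 + 234} = \frac{1}{-54888} = - \frac{1}{54888}$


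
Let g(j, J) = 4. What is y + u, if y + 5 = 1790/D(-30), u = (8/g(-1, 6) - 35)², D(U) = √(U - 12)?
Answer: 1084 - 895*I*√42/21 ≈ 1084.0 - 276.2*I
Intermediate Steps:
D(U) = √(-12 + U)
u = 1089 (u = (8/4 - 35)² = (8*(¼) - 35)² = (2 - 35)² = (-33)² = 1089)
y = -5 - 895*I*√42/21 (y = -5 + 1790/(√(-12 - 30)) = -5 + 1790/(√(-42)) = -5 + 1790/((I*√42)) = -5 + 1790*(-I*√42/42) = -5 - 895*I*√42/21 ≈ -5.0 - 276.2*I)
y + u = (-5 - 895*I*√42/21) + 1089 = 1084 - 895*I*√42/21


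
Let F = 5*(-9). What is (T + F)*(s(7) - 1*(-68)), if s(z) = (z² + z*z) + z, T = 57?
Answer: 2076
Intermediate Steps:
F = -45
s(z) = z + 2*z² (s(z) = (z² + z²) + z = 2*z² + z = z + 2*z²)
(T + F)*(s(7) - 1*(-68)) = (57 - 45)*(7*(1 + 2*7) - 1*(-68)) = 12*(7*(1 + 14) + 68) = 12*(7*15 + 68) = 12*(105 + 68) = 12*173 = 2076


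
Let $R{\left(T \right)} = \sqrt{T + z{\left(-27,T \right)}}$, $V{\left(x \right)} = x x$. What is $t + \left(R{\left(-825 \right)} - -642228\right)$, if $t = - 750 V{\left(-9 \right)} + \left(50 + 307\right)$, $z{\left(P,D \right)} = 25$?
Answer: $581835 + 20 i \sqrt{2} \approx 5.8184 \cdot 10^{5} + 28.284 i$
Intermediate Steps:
$V{\left(x \right)} = x^{2}$
$R{\left(T \right)} = \sqrt{25 + T}$ ($R{\left(T \right)} = \sqrt{T + 25} = \sqrt{25 + T}$)
$t = -60393$ ($t = - 750 \left(-9\right)^{2} + \left(50 + 307\right) = \left(-750\right) 81 + 357 = -60750 + 357 = -60393$)
$t + \left(R{\left(-825 \right)} - -642228\right) = -60393 + \left(\sqrt{25 - 825} - -642228\right) = -60393 + \left(\sqrt{-800} + 642228\right) = -60393 + \left(20 i \sqrt{2} + 642228\right) = -60393 + \left(642228 + 20 i \sqrt{2}\right) = 581835 + 20 i \sqrt{2}$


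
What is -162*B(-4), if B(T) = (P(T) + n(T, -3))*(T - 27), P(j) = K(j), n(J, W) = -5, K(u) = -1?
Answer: -30132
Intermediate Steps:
P(j) = -1
B(T) = 162 - 6*T (B(T) = (-1 - 5)*(T - 27) = -6*(-27 + T) = 162 - 6*T)
-162*B(-4) = -162*(162 - 6*(-4)) = -162*(162 + 24) = -162*186 = -30132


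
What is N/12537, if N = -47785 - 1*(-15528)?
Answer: -32257/12537 ≈ -2.5729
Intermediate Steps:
N = -32257 (N = -47785 + 15528 = -32257)
N/12537 = -32257/12537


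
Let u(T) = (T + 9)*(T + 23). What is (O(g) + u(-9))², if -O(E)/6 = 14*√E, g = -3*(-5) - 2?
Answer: 91728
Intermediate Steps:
g = 13 (g = 15 - 2 = 13)
u(T) = (9 + T)*(23 + T)
O(E) = -84*√E
(O(g) + u(-9))² = (-84*√13 + (207 + (-9)² + 32*(-9)))² = (-84*√13 + (207 + 81 - 288))² = (-84*√13 + 0)² = (-84*√13)² = 91728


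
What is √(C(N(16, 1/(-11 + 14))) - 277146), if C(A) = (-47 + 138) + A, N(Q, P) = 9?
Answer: 7*I*√5654 ≈ 526.35*I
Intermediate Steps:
C(A) = 91 + A
√(C(N(16, 1/(-11 + 14))) - 277146) = √((91 + 9) - 277146) = √(100 - 277146) = √(-277046) = 7*I*√5654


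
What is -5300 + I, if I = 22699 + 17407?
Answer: 34806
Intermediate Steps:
I = 40106
-5300 + I = -5300 + 40106 = 34806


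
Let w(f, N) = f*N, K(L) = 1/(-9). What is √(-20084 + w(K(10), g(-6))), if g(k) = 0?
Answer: 2*I*√5021 ≈ 141.72*I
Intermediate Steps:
K(L) = -⅑
w(f, N) = N*f
√(-20084 + w(K(10), g(-6))) = √(-20084 + 0*(-⅑)) = √(-20084 + 0) = √(-20084) = 2*I*√5021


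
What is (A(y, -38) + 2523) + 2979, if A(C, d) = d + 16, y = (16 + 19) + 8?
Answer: 5480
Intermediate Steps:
y = 43 (y = 35 + 8 = 43)
A(C, d) = 16 + d
(A(y, -38) + 2523) + 2979 = ((16 - 38) + 2523) + 2979 = (-22 + 2523) + 2979 = 2501 + 2979 = 5480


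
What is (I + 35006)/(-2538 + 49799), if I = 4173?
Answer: 39179/47261 ≈ 0.82899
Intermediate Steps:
(I + 35006)/(-2538 + 49799) = (4173 + 35006)/(-2538 + 49799) = 39179/47261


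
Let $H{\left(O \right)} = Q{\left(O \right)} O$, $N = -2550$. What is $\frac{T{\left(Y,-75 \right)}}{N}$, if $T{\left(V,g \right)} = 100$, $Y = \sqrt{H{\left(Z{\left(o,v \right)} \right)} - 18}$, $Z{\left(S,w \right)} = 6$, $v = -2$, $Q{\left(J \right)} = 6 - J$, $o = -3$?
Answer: $- \frac{2}{51} \approx -0.039216$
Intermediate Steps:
$H{\left(O \right)} = O \left(6 - O\right)$ ($H{\left(O \right)} = \left(6 - O\right) O = O \left(6 - O\right)$)
$Y = 3 i \sqrt{2}$ ($Y = \sqrt{6 \left(6 - 6\right) - 18} = \sqrt{6 \cdot 0 - 18} = \sqrt{0 - 18} = \sqrt{-18} = 3 i \sqrt{2} \approx 4.2426 i$)
$\frac{T{\left(Y,-75 \right)}}{N} = \frac{100}{-2550} = 100 \left(- \frac{1}{2550}\right) = - \frac{2}{51}$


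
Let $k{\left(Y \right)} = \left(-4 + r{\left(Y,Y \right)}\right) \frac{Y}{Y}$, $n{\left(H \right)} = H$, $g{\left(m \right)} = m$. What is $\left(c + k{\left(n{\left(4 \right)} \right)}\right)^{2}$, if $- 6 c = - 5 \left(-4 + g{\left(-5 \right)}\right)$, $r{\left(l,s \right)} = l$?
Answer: $\frac{225}{4} \approx 56.25$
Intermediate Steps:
$c = - \frac{15}{2}$ ($c = - \frac{\left(-5\right) \left(-4 - 5\right)}{6} = - \frac{\left(-5\right) \left(-9\right)}{6} = \left(- \frac{1}{6}\right) 45 = - \frac{15}{2} \approx -7.5$)
$k{\left(Y \right)} = -4 + Y$ ($k{\left(Y \right)} = \left(-4 + Y\right) \frac{Y}{Y} = \left(-4 + Y\right) 1 = -4 + Y$)
$\left(c + k{\left(n{\left(4 \right)} \right)}\right)^{2} = \left(- \frac{15}{2} + \left(-4 + 4\right)\right)^{2} = \left(- \frac{15}{2} + 0\right)^{2} = \left(- \frac{15}{2}\right)^{2} = \frac{225}{4}$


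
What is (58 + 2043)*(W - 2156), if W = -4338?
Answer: -13643894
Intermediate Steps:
(58 + 2043)*(W - 2156) = (58 + 2043)*(-4338 - 2156) = 2101*(-6494) = -13643894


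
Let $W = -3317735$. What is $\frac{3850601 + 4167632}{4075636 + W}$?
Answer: $\frac{8018233}{757901} \approx 10.58$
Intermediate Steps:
$\frac{3850601 + 4167632}{4075636 + W} = \frac{3850601 + 4167632}{4075636 - 3317735} = \frac{8018233}{757901}$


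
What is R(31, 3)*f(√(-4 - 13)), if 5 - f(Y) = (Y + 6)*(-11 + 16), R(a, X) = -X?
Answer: 75 + 15*I*√17 ≈ 75.0 + 61.847*I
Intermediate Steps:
f(Y) = -25 - 5*Y (f(Y) = 5 - (Y + 6)*(-11 + 16) = 5 - (6 + Y)*5 = 5 - (30 + 5*Y) = 5 + (-30 - 5*Y) = -25 - 5*Y)
R(31, 3)*f(√(-4 - 13)) = (-1*3)*(-25 - 5*√(-4 - 13)) = -3*(-25 - 5*I*√17) = 75 + 15*I*√17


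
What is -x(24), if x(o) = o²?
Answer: -576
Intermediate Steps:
-x(24) = -1*24² = -1*576 = -576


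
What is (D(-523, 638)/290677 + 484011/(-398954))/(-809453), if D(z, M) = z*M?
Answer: 273811442443/93869635191713674 ≈ 2.9169e-6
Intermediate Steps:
D(z, M) = M*z
(D(-523, 638)/290677 + 484011/(-398954))/(-809453) = ((638*(-523))/290677 + 484011/(-398954))/(-809453) = (-333674*1/290677 + 484011*(-1/398954))*(-1/809453) = (-333674/290677 - 484011/398954)*(-1/809453) = -273811442443/115966751858*(-1/809453) = 273811442443/93869635191713674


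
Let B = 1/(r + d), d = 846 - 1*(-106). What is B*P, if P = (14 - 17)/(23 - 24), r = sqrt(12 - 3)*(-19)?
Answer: 3/895 ≈ 0.0033520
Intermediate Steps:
r = -57 (r = sqrt(9)*(-19) = 3*(-19) = -57)
d = 952 (d = 846 + 106 = 952)
B = 1/895 (B = 1/(-57 + 952) = 1/895 ≈ 0.0011173)
P = 3 (P = -3/(-1) = -3*(-1) = 3)
B*P = (1/895)*3 = 3/895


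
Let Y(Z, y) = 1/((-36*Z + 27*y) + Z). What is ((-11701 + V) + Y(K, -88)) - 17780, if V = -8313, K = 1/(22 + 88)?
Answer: -1975832548/52279 ≈ -37794.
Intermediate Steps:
K = 1/110 ≈ 0.0090909
Y(Z, y) = 1/(-35*Z + 27*y)
((-11701 + V) + Y(K, -88)) - 17780 = ((-11701 - 8313) + 1/(-35*1/110 + 27*(-88))) - 17780 = (-20014 + 1/(-7/22 - 2376)) - 17780 = (-20014 + 1/(-52279/22)) - 17780 = (-20014 - 22/52279) - 17780 = -1046311928/52279 - 17780 = -1975832548/52279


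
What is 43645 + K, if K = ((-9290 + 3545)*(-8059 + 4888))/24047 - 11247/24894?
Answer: 8860088643377/199542006 ≈ 44402.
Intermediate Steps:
K = 151077791507/199542006 (K = -5745*(-3171)*(1/24047) - 11247*1/24894 = 18217395*(1/24047) - 3749/8298 = 18217395/24047 - 3749/8298 = 151077791507/199542006 ≈ 757.12)
43645 + K = 43645 + 151077791507/199542006 = 8860088643377/199542006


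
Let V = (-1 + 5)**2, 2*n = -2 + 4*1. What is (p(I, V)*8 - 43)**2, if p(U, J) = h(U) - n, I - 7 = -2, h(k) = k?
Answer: 121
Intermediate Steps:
n = 1 (n = (-2 + 4*1)/2 = (-2 + 4)/2 = (1/2)*2 = 1)
I = 5 (I = 7 - 2 = 5)
V = 16 (V = 4**2 = 16)
p(U, J) = -1 + U (p(U, J) = U - 1*1 = U - 1 = -1 + U)
(p(I, V)*8 - 43)**2 = ((-1 + 5)*8 - 43)**2 = (4*8 - 43)**2 = (32 - 43)**2 = (-11)**2 = 121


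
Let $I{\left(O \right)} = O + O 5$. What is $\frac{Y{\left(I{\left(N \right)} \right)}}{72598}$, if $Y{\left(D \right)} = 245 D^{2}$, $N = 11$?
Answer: $\frac{533610}{36299} \approx 14.7$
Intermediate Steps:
$I{\left(O \right)} = 6 O$ ($I{\left(O \right)} = O + 5 O = 6 O$)
$\frac{Y{\left(I{\left(N \right)} \right)}}{72598} = \frac{245 \left(6 \cdot 11\right)^{2}}{72598} = 245 \cdot 66^{2} \cdot \frac{1}{72598} = 245 \cdot 4356 \cdot \frac{1}{72598} = 1067220 \cdot \frac{1}{72598} = \frac{533610}{36299}$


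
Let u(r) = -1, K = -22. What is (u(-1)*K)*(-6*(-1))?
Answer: 132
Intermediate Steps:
(u(-1)*K)*(-6*(-1)) = (-1*(-22))*(-6*(-1)) = 22*6 = 132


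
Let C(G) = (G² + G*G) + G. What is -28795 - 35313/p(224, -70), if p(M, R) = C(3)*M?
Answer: -45162331/1568 ≈ -28803.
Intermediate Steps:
C(G) = G + 2*G² (C(G) = (G² + G²) + G = 2*G² + G = G + 2*G²)
p(M, R) = 21*M (p(M, R) = (3*(1 + 2*3))*M = (3*(1 + 6))*M = (3*7)*M = 21*M)
-28795 - 35313/p(224, -70) = -28795 - 35313/(21*224) = -28795 - 35313/4704 = -28795 - 1*11771/1568 = -28795 - 11771/1568 = -45162331/1568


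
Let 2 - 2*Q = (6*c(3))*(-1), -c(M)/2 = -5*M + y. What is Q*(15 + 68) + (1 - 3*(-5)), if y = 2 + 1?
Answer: 6075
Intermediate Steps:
y = 3
c(M) = -6 + 10*M (c(M) = -2*(-5*M + 3) = -2*(3 - 5*M) = -6 + 10*M)
Q = 73 (Q = 1 - 6*(-6 + 10*3)*(-1)/2 = 1 - 6*(-6 + 30)*(-1)/2 = 1 - 6*24*(-1)/2 = 1 - 72*(-1) = 1 - ½*(-144) = 1 + 72 = 73)
Q*(15 + 68) + (1 - 3*(-5)) = 73*(15 + 68) + (1 - 3*(-5)) = 73*83 + (1 + 15) = 6059 + 16 = 6075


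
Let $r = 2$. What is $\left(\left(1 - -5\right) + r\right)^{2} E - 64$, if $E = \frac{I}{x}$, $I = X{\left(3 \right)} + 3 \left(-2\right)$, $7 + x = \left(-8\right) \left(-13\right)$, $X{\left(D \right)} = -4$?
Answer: $- \frac{6848}{97} \approx -70.598$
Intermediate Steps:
$x = 97$ ($x = -7 - -104 = -7 + 104 = 97$)
$I = -10$ ($I = -4 + 3 \left(-2\right) = -4 - 6 = -10$)
$E = - \frac{10}{97} \approx -0.10309$
$\left(\left(1 - -5\right) + r\right)^{2} E - 64 = \left(\left(1 - -5\right) + 2\right)^{2} \left(- \frac{10}{97}\right) - 64 = \left(\left(1 + 5\right) + 2\right)^{2} \left(- \frac{10}{97}\right) - 64 = \left(6 + 2\right)^{2} \left(- \frac{10}{97}\right) - 64 = 8^{2} \left(- \frac{10}{97}\right) - 64 = 64 \left(- \frac{10}{97}\right) - 64 = - \frac{640}{97} - 64 = - \frac{6848}{97}$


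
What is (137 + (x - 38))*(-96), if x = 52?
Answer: -14496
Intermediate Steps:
(137 + (x - 38))*(-96) = (137 + (52 - 38))*(-96) = (137 + 14)*(-96) = 151*(-96) = -14496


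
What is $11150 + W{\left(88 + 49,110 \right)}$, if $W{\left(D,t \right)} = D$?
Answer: $11287$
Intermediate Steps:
$11150 + W{\left(88 + 49,110 \right)} = 11150 + \left(88 + 49\right) = 11150 + 137 = 11287$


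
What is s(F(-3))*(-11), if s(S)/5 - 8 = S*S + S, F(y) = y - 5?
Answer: -3520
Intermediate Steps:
F(y) = -5 + y
s(S) = 40 + 5*S + 5*S² (s(S) = 40 + 5*(S*S + S) = 40 + 5*(S² + S) = 40 + 5*(S + S²) = 40 + (5*S + 5*S²) = 40 + 5*S + 5*S²)
s(F(-3))*(-11) = (40 + 5*(-5 - 3) + 5*(-5 - 3)²)*(-11) = (40 + 5*(-8) + 5*(-8)²)*(-11) = (40 - 40 + 5*64)*(-11) = (40 - 40 + 320)*(-11) = 320*(-11) = -3520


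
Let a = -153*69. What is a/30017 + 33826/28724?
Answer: 356057887/431104154 ≈ 0.82592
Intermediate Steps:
a = -10557
a/30017 + 33826/28724 = -10557/30017 + 33826/28724 = -10557*1/30017 + 33826*(1/28724) = -10557/30017 + 16913/14362 = 356057887/431104154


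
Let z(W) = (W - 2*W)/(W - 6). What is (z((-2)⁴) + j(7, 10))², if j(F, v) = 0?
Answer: 64/25 ≈ 2.5600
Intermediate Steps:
z(W) = -W/(-6 + W) (z(W) = (-W)/(-6 + W) = -W/(-6 + W))
(z((-2)⁴) + j(7, 10))² = (-1*(-2)⁴/(-6 + (-2)⁴) + 0)² = (-1*16/(-6 + 16) + 0)² = (-1*16/10 + 0)² = (-1*16*⅒ + 0)² = (-8/5 + 0)² = (-8/5)² = 64/25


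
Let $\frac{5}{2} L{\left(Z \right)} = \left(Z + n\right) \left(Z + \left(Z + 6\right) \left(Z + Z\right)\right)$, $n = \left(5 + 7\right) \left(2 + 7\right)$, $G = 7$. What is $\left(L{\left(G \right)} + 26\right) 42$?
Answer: $366240$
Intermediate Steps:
$n = 108$ ($n = 12 \cdot 9 = 108$)
$L{\left(Z \right)} = \frac{2 \left(108 + Z\right) \left(Z + 2 Z \left(6 + Z\right)\right)}{5}$ ($L{\left(Z \right)} = \frac{2 \left(Z + 108\right) \left(Z + \left(Z + 6\right) \left(Z + Z\right)\right)}{5} = \frac{2 \left(108 + Z\right) \left(Z + \left(6 + Z\right) 2 Z\right)}{5} = \frac{2 \left(108 + Z\right) \left(Z + 2 Z \left(6 + Z\right)\right)}{5}$)
$\left(L{\left(G \right)} + 26\right) 42 = \left(\frac{2}{5} \cdot 7 \left(1404 + 2 \cdot 7^{2} + 229 \cdot 7\right) + 26\right) 42 = \left(\frac{2}{5} \cdot 7 \left(1404 + 2 \cdot 49 + 1603\right) + 26\right) 42 = \left(\frac{2}{5} \cdot 7 \left(1404 + 98 + 1603\right) + 26\right) 42 = \left(\frac{2}{5} \cdot 7 \cdot 3105 + 26\right) 42 = \left(8694 + 26\right) 42 = 8720 \cdot 42 = 366240$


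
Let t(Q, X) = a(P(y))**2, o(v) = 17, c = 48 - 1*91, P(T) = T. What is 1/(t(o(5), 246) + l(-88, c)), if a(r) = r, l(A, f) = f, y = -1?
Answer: -1/42 ≈ -0.023810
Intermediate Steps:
c = -43 (c = 48 - 91 = -43)
t(Q, X) = 1 (t(Q, X) = (-1)**2 = 1)
1/(t(o(5), 246) + l(-88, c)) = 1/(1 - 43) = 1/(-42) = -1/42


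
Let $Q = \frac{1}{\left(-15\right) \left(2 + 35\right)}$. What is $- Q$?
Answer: $\frac{1}{555} \approx 0.0018018$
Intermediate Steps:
$Q = - \frac{1}{555}$ ($Q = \frac{1}{\left(-15\right) 37} = \frac{1}{-555} = - \frac{1}{555} \approx -0.0018018$)
$- Q = \left(-1\right) \left(- \frac{1}{555}\right) = \frac{1}{555}$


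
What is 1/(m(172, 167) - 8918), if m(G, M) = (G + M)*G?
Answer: 1/49390 ≈ 2.0247e-5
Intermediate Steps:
m(G, M) = G*(G + M)
1/(m(172, 167) - 8918) = 1/(172*(172 + 167) - 8918) = 1/(172*339 - 8918) = 1/(58308 - 8918) = 1/49390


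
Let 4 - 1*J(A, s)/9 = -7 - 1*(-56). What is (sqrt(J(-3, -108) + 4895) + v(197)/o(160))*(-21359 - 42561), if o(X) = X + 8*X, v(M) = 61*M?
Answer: -9601583/18 - 63920*sqrt(4490) ≈ -4.8165e+6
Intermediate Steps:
o(X) = 9*X
J(A, s) = -405 (J(A, s) = 36 - 9*(-7 - 1*(-56)) = 36 - 9*(-7 + 56) = 36 - 9*49 = 36 - 441 = -405)
(sqrt(J(-3, -108) + 4895) + v(197)/o(160))*(-21359 - 42561) = (sqrt(-405 + 4895) + (61*197)/((9*160)))*(-21359 - 42561) = (sqrt(4490) + 12017/1440)*(-63920) = (12017/1440 + sqrt(4490))*(-63920) = -9601583/18 - 63920*sqrt(4490)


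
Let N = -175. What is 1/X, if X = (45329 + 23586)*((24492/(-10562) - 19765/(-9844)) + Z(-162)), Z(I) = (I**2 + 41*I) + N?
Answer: 51986164/69598570460284635 ≈ 7.4694e-10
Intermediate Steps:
Z(I) = -175 + I**2 + 41*I (Z(I) = (I**2 + 41*I) - 175 = -175 + I**2 + 41*I)
X = 69598570460284635/51986164 (X = (45329 + 23586)*((24492/(-10562) - 19765/(-9844)) + (-175 + (-162)**2 + 41*(-162))) = 68915*((24492*(-1/10562) - 19765*(-1/9844)) + (-175 + 26244 - 6642)) = 68915*((-12246/5281 + 19765/9844) + 19427) = 68915*(-16170659/51986164 + 19427) = 68915*(1009919037369/51986164) = 69598570460284635/51986164 ≈ 1.3388e+9)
1/X = 1/(69598570460284635/51986164) = 51986164/69598570460284635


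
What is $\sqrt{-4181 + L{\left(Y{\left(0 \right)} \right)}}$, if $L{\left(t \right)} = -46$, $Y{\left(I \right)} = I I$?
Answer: $i \sqrt{4227} \approx 65.015 i$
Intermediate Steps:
$Y{\left(I \right)} = I^{2}$
$\sqrt{-4181 + L{\left(Y{\left(0 \right)} \right)}} = \sqrt{-4181 - 46} = \sqrt{-4227} = i \sqrt{4227}$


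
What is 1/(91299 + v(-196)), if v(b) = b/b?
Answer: 1/91300 ≈ 1.0953e-5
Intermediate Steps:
v(b) = 1
1/(91299 + v(-196)) = 1/(91299 + 1) = 1/91300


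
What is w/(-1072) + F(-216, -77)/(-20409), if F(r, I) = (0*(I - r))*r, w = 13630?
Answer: -6815/536 ≈ -12.715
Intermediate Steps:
F(r, I) = 0 (F(r, I) = 0*r = 0)
w/(-1072) + F(-216, -77)/(-20409) = 13630/(-1072) + 0/(-20409) = 13630*(-1/1072) + 0*(-1/20409) = -6815/536 + 0 = -6815/536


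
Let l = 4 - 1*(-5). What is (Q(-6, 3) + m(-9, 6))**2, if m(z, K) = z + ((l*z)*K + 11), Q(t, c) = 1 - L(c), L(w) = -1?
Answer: 232324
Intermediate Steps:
l = 9 (l = 4 + 5 = 9)
Q(t, c) = 2 (Q(t, c) = 1 - 1*(-1) = 1 + 1 = 2)
m(z, K) = 11 + z + 9*K*z (m(z, K) = z + ((9*z)*K + 11) = z + (9*K*z + 11) = z + (11 + 9*K*z) = 11 + z + 9*K*z)
(Q(-6, 3) + m(-9, 6))**2 = (2 + (11 - 9 + 9*6*(-9)))**2 = (2 + (11 - 9 - 486))**2 = (2 - 484)**2 = (-482)**2 = 232324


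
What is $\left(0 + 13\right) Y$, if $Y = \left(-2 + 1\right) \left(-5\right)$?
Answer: $65$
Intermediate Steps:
$Y = 5$ ($Y = \left(-1\right) \left(-5\right) = 5$)
$\left(0 + 13\right) Y = \left(0 + 13\right) 5 = 13 \cdot 5 = 65$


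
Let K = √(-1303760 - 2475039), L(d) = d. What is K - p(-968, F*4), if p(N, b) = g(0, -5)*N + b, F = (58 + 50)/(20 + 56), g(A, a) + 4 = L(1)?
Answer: -55284/19 + I*√3778799 ≈ -2909.7 + 1943.9*I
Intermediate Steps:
g(A, a) = -3 (g(A, a) = -4 + 1 = -3)
F = 27/19 (F = 108/76 = 108*(1/76) = 27/19 ≈ 1.4211)
p(N, b) = b - 3*N (p(N, b) = -3*N + b = b - 3*N)
K = I*√3778799 (K = √(-3778799) = I*√3778799 ≈ 1943.9*I)
K - p(-968, F*4) = I*√3778799 - ((27/19)*4 - 3*(-968)) = I*√3778799 - (108/19 + 2904) = I*√3778799 - 1*55284/19 = I*√3778799 - 55284/19 = -55284/19 + I*√3778799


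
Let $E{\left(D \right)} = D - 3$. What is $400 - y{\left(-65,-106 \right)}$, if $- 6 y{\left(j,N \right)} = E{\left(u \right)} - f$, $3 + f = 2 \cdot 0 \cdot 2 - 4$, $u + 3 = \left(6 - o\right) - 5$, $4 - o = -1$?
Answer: $\frac{799}{2} \approx 399.5$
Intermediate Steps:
$o = 5$ ($o = 4 - -1 = 4 + 1 = 5$)
$u = -7$ ($u = -3 + \left(\left(6 - 5\right) - 5\right) = -3 + \left(1 - 5\right) = -3 - 4 = -7$)
$E{\left(D \right)} = -3 + D$
$f = -7$ ($f = -3 - \left(4 - 2 \cdot 0 \cdot 2\right) = -3 + \left(0 \cdot 2 - 4\right) = -3 + \left(0 - 4\right) = -3 - 4 = -7$)
$y{\left(j,N \right)} = \frac{1}{2}$ ($y{\left(j,N \right)} = - \frac{\left(-3 - 7\right) - -7}{6} = - \frac{-10 + 7}{6} = \left(- \frac{1}{6}\right) \left(-3\right) = \frac{1}{2}$)
$400 - y{\left(-65,-106 \right)} = 400 - \frac{1}{2} = \frac{799}{2}$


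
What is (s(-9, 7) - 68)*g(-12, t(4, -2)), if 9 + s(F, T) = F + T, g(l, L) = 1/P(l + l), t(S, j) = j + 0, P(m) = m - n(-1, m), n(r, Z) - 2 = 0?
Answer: 79/26 ≈ 3.0385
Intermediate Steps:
n(r, Z) = 2 (n(r, Z) = 2 + 0 = 2)
P(m) = -2 + m (P(m) = m - 1*2 = m - 2 = -2 + m)
t(S, j) = j
g(l, L) = 1/(-2 + 2*l) (g(l, L) = 1/(-2 + (l + l)) = 1/(-2 + 2*l))
s(F, T) = -9 + F + T (s(F, T) = -9 + (F + T) = -9 + F + T)
(s(-9, 7) - 68)*g(-12, t(4, -2)) = ((-9 - 9 + 7) - 68)*(1/(2*(-1 - 12))) = (-11 - 68)*((½)/(-13)) = -79*(-1)/(2*13) = -79*(-1/26) = 79/26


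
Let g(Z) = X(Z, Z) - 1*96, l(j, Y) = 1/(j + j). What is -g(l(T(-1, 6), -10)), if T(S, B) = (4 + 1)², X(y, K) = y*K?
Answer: 239999/2500 ≈ 96.000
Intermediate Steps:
X(y, K) = K*y
T(S, B) = 25 (T(S, B) = 5² = 25)
l(j, Y) = 1/(2*j)
g(Z) = -96 + Z² (g(Z) = Z*Z - 1*96 = Z² - 96 = -96 + Z²)
-g(l(T(-1, 6), -10)) = -(-96 + ((½)/25)²) = -(-96 + ((½)*(1/25))²) = -(-96 + (1/50)²) = -(-96 + 1/2500) = -1*(-239999/2500) = 239999/2500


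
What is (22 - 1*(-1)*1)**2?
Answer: 529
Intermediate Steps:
(22 - 1*(-1)*1)**2 = (22 + 1*1)**2 = (22 + 1)**2 = 23**2 = 529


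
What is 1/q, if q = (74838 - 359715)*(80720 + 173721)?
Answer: -1/72484388757 ≈ -1.3796e-11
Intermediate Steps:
q = -72484388757 (q = -284877*254441 = -72484388757)
1/q = 1/(-72484388757) = -1/72484388757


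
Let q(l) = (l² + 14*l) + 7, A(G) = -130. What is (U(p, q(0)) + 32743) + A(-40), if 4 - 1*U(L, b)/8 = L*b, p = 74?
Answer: 28501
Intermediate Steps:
q(l) = 7 + l² + 14*l
U(L, b) = 32 - 8*L*b
(U(p, q(0)) + 32743) + A(-40) = ((32 - 8*74*(7 + 0² + 14*0)) + 32743) - 130 = ((32 - 8*74*(7 + 0 + 0)) + 32743) - 130 = ((32 - 8*74*7) + 32743) - 130 = ((32 - 4144) + 32743) - 130 = (-4112 + 32743) - 130 = 28631 - 130 = 28501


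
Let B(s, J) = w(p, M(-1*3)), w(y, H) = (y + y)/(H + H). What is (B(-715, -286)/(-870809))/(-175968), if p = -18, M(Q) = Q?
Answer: 1/25539086352 ≈ 3.9156e-11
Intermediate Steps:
w(y, H) = y/H (w(y, H) = (2*y)/((2*H)) = (2*y)*(1/(2*H)) = y/H)
B(s, J) = 6 (B(s, J) = -18/((-1*3)) = -18/(-3) = -18*(-⅓) = 6)
(B(-715, -286)/(-870809))/(-175968) = (6/(-870809))/(-175968) = (6*(-1/870809))*(-1/175968) = -6/870809*(-1/175968) = 1/25539086352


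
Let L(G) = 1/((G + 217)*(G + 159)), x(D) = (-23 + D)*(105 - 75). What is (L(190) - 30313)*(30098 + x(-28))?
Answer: -123006650516144/142043 ≈ -8.6598e+8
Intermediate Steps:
x(D) = -690 + 30*D (x(D) = (-23 + D)*30 = -690 + 30*D)
L(G) = 1/((159 + G)*(217 + G)) (L(G) = 1/((217 + G)*(159 + G)) = 1/((159 + G)*(217 + G)))
(L(190) - 30313)*(30098 + x(-28)) = (1/(34503 + 190**2 + 376*190) - 30313)*(30098 + (-690 + 30*(-28))) = (1/(34503 + 36100 + 71440) - 30313)*(30098 + (-690 - 840)) = (1/142043 - 30313)*(30098 - 1530) = (1/142043 - 30313)*28568 = -4305749458/142043*28568 = -123006650516144/142043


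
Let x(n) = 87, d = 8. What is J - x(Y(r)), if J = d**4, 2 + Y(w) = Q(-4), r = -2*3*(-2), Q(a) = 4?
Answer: 4009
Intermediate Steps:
r = 12 (r = -6*(-2) = 12)
Y(w) = 2 (Y(w) = -2 + 4 = 2)
J = 4096 (J = 8**4 = 4096)
J - x(Y(r)) = 4096 - 1*87 = 4096 - 87 = 4009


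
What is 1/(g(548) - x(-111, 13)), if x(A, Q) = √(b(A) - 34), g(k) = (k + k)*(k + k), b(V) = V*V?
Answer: 1201216/1442919866369 + √12287/1442919866369 ≈ 8.3257e-7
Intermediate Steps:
b(V) = V²
g(k) = 4*k² (g(k) = (2*k)*(2*k) = 4*k²)
x(A, Q) = √(-34 + A²) (x(A, Q) = √(A² - 34) = √(-34 + A²))
1/(g(548) - x(-111, 13)) = 1/(4*548² - √(-34 + (-111)²)) = 1/(4*300304 - √(-34 + 12321)) = 1/(1201216 - √12287)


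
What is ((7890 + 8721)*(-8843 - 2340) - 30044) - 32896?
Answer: -185823753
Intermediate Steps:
((7890 + 8721)*(-8843 - 2340) - 30044) - 32896 = (16611*(-11183) - 30044) - 32896 = (-185760813 - 30044) - 32896 = -185790857 - 32896 = -185823753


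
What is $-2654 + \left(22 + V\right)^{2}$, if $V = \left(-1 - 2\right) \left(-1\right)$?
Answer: $-2029$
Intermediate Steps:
$V = 3$ ($V = \left(-3\right) \left(-1\right) = 3$)
$-2654 + \left(22 + V\right)^{2} = -2654 + \left(22 + 3\right)^{2} = -2654 + 25^{2} = -2654 + 625 = -2029$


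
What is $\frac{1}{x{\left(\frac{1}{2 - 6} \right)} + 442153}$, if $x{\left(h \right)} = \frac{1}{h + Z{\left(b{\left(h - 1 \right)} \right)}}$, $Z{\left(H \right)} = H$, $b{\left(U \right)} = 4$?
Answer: $\frac{15}{6632299} \approx 2.2617 \cdot 10^{-6}$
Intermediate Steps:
$x{\left(h \right)} = \frac{1}{4 + h}$ ($x{\left(h \right)} = \frac{1}{h + 4} = \frac{1}{4 + h}$)
$\frac{1}{x{\left(\frac{1}{2 - 6} \right)} + 442153} = \frac{1}{\frac{1}{4 + \frac{1}{2 - 6}} + 442153} = \frac{1}{\frac{1}{4 + \frac{1}{-4}} + 442153} = \frac{1}{\frac{1}{4 - \frac{1}{4}} + 442153} = \frac{1}{\frac{1}{\frac{15}{4}} + 442153} = \frac{1}{\frac{4}{15} + 442153} = \frac{1}{\frac{6632299}{15}} = \frac{15}{6632299}$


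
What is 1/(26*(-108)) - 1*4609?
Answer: -12942073/2808 ≈ -4609.0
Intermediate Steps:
1/(26*(-108)) - 1*4609 = 1/(-2808) - 4609 = -1/2808 - 4609 = -12942073/2808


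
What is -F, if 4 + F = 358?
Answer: -354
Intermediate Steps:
F = 354 (F = -4 + 358 = 354)
-F = -1*354 = -354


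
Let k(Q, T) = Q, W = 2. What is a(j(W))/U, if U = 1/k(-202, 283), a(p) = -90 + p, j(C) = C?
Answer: 17776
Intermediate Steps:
U = -1/202 (U = 1/(-202) = -1/202 ≈ -0.0049505)
a(j(W))/U = (-90 + 2)/(-1/202) = -88*(-202) = 17776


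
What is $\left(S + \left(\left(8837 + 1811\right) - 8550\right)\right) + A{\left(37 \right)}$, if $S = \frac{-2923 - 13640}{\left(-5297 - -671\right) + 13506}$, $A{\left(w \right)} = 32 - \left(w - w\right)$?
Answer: $\frac{6299279}{2960} \approx 2128.1$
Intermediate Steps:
$A{\left(w \right)} = 32$ ($A{\left(w \right)} = 32 - 0 = 32 + 0 = 32$)
$S = - \frac{5521}{2960}$ ($S = - \frac{16563}{\left(-5297 + 671\right) + 13506} = - \frac{16563}{-4626 + 13506} = - \frac{16563}{8880} = \left(-16563\right) \frac{1}{8880} = - \frac{5521}{2960} \approx -1.8652$)
$\left(S + \left(\left(8837 + 1811\right) - 8550\right)\right) + A{\left(37 \right)} = \left(- \frac{5521}{2960} + \left(\left(8837 + 1811\right) - 8550\right)\right) + 32 = \left(- \frac{5521}{2960} + \left(10648 - 8550\right)\right) + 32 = \left(- \frac{5521}{2960} + 2098\right) + 32 = \frac{6204559}{2960} + 32 = \frac{6299279}{2960}$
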